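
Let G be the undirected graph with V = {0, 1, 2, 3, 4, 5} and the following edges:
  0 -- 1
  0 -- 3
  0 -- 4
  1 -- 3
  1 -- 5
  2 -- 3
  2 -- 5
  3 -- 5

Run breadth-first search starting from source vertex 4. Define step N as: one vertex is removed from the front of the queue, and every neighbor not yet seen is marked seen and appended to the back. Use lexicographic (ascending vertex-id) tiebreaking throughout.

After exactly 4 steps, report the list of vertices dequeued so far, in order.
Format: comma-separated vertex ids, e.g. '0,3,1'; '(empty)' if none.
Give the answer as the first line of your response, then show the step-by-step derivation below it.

4,0,1,3

step 1: dequeue 4; queue=[0]; order=4
step 2: dequeue 0; queue=[1,3]; order=4,0
step 3: dequeue 1; queue=[3,5]; order=4,0,1
step 4: dequeue 3; queue=[5,2]; order=4,0,1,3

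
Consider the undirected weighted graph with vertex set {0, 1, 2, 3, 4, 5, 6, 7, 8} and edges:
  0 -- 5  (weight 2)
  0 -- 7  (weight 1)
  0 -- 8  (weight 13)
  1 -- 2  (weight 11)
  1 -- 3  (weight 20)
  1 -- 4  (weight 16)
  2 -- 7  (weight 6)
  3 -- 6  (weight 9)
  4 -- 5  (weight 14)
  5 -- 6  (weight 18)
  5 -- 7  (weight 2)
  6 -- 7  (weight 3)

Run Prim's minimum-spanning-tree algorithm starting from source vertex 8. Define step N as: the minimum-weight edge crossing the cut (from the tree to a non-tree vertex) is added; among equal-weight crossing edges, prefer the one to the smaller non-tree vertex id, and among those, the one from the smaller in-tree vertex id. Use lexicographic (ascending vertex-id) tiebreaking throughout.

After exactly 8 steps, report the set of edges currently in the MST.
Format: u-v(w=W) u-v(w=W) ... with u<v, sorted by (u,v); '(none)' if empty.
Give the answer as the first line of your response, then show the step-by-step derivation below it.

0-5(w=2) 0-7(w=1) 0-8(w=13) 1-2(w=11) 2-7(w=6) 3-6(w=9) 4-5(w=14) 6-7(w=3)

step 1: add edge 0-8 (w=13); MST = {0-8(w=13)}
step 2: add edge 0-7 (w=1); MST = {0-7(w=1) 0-8(w=13)}
step 3: add edge 0-5 (w=2); MST = {0-5(w=2) 0-7(w=1) 0-8(w=13)}
step 4: add edge 6-7 (w=3); MST = {0-5(w=2) 0-7(w=1) 0-8(w=13) 6-7(w=3)}
step 5: add edge 2-7 (w=6); MST = {0-5(w=2) 0-7(w=1) 0-8(w=13) 2-7(w=6) 6-7(w=3)}
step 6: add edge 3-6 (w=9); MST = {0-5(w=2) 0-7(w=1) 0-8(w=13) 2-7(w=6) 3-6(w=9) 6-7(w=3)}
step 7: add edge 1-2 (w=11); MST = {0-5(w=2) 0-7(w=1) 0-8(w=13) 1-2(w=11) 2-7(w=6) 3-6(w=9) 6-7(w=3)}
step 8: add edge 4-5 (w=14); MST = {0-5(w=2) 0-7(w=1) 0-8(w=13) 1-2(w=11) 2-7(w=6) 3-6(w=9) 4-5(w=14) 6-7(w=3)}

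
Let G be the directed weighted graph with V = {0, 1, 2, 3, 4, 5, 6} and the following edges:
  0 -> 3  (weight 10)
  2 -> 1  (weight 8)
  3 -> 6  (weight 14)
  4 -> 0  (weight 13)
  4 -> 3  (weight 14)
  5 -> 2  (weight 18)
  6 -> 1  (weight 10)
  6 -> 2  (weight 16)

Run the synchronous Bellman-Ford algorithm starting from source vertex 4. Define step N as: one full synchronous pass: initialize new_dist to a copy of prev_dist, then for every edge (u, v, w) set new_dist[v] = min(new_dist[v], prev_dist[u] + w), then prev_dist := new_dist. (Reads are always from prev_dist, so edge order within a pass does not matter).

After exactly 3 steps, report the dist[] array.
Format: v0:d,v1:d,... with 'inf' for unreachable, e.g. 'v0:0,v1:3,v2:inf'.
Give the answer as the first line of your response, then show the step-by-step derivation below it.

v0:13,v1:38,v2:44,v3:14,v4:0,v5:inf,v6:28

step 1: dist = v0:13,v1:inf,v2:inf,v3:14,v4:0,v5:inf,v6:inf
step 2: dist = v0:13,v1:inf,v2:inf,v3:14,v4:0,v5:inf,v6:28
step 3: dist = v0:13,v1:38,v2:44,v3:14,v4:0,v5:inf,v6:28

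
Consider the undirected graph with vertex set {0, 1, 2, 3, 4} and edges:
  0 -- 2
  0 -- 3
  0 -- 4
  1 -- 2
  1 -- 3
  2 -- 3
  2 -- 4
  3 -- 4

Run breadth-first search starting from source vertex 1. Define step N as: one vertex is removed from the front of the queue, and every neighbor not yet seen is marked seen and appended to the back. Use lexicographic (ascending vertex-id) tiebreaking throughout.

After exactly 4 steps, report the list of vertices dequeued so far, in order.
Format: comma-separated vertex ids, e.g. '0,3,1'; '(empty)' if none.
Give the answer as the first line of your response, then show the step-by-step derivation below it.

1,2,3,0

step 1: dequeue 1; queue=[2,3]; order=1
step 2: dequeue 2; queue=[3,0,4]; order=1,2
step 3: dequeue 3; queue=[0,4]; order=1,2,3
step 4: dequeue 0; queue=[4]; order=1,2,3,0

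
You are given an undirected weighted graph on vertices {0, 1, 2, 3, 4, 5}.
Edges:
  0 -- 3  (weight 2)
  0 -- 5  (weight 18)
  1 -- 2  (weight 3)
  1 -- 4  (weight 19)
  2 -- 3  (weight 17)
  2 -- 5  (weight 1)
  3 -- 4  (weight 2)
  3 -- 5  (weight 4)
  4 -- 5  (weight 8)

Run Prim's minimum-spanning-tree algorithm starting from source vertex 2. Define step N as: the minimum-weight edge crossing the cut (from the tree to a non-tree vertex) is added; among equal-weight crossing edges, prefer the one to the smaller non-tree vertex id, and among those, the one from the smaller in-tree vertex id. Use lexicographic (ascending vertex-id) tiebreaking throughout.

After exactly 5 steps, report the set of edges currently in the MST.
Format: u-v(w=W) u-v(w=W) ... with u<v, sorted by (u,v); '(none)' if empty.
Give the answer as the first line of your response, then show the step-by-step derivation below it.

0-3(w=2) 1-2(w=3) 2-5(w=1) 3-4(w=2) 3-5(w=4)

step 1: add edge 2-5 (w=1); MST = {2-5(w=1)}
step 2: add edge 1-2 (w=3); MST = {1-2(w=3) 2-5(w=1)}
step 3: add edge 3-5 (w=4); MST = {1-2(w=3) 2-5(w=1) 3-5(w=4)}
step 4: add edge 0-3 (w=2); MST = {0-3(w=2) 1-2(w=3) 2-5(w=1) 3-5(w=4)}
step 5: add edge 3-4 (w=2); MST = {0-3(w=2) 1-2(w=3) 2-5(w=1) 3-4(w=2) 3-5(w=4)}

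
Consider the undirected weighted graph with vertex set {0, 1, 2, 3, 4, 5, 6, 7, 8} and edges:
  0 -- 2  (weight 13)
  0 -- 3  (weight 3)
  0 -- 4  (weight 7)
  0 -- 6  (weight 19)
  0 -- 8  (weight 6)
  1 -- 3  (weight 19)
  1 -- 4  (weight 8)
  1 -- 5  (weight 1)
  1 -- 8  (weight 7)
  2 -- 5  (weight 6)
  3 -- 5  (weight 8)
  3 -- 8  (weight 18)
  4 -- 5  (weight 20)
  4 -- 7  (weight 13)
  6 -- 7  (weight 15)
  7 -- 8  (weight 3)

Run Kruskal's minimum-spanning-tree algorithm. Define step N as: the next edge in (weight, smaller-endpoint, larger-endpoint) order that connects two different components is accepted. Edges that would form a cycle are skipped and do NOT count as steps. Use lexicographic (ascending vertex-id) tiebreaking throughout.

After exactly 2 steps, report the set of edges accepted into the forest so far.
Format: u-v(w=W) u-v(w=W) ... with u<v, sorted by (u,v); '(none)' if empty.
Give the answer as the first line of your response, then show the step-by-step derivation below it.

0-3(w=3) 1-5(w=1)

step 1: add edge 1-5 (w=1); MST = {1-5(w=1)}
step 2: add edge 0-3 (w=3); MST = {0-3(w=3) 1-5(w=1)}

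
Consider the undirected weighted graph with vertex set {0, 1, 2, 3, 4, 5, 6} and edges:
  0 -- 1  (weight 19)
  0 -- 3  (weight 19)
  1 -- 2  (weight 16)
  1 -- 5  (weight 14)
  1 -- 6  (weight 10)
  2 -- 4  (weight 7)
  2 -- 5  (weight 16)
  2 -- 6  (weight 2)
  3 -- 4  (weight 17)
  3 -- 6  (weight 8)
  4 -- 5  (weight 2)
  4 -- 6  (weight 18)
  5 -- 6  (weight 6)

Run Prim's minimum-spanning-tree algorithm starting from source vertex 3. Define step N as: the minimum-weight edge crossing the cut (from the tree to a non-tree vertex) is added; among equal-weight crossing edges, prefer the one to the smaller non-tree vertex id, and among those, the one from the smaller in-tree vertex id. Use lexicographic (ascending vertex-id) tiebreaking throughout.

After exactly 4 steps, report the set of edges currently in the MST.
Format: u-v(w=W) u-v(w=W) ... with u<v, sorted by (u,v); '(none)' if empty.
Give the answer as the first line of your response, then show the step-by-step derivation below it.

2-6(w=2) 3-6(w=8) 4-5(w=2) 5-6(w=6)

step 1: add edge 3-6 (w=8); MST = {3-6(w=8)}
step 2: add edge 2-6 (w=2); MST = {2-6(w=2) 3-6(w=8)}
step 3: add edge 5-6 (w=6); MST = {2-6(w=2) 3-6(w=8) 5-6(w=6)}
step 4: add edge 4-5 (w=2); MST = {2-6(w=2) 3-6(w=8) 4-5(w=2) 5-6(w=6)}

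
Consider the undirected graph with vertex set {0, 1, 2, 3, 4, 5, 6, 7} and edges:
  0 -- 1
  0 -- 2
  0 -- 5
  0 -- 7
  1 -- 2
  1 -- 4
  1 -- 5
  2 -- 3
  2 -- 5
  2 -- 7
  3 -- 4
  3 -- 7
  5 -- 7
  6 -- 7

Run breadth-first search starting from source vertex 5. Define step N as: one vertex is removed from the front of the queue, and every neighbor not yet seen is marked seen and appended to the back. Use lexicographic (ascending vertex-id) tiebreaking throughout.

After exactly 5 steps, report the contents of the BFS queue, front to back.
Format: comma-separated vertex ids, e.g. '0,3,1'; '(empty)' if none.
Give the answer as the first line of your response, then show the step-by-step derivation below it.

4,3,6

step 1: dequeue 5; queue=[0,1,2,7]; order=5
step 2: dequeue 0; queue=[1,2,7]; order=5,0
step 3: dequeue 1; queue=[2,7,4]; order=5,0,1
step 4: dequeue 2; queue=[7,4,3]; order=5,0,1,2
step 5: dequeue 7; queue=[4,3,6]; order=5,0,1,2,7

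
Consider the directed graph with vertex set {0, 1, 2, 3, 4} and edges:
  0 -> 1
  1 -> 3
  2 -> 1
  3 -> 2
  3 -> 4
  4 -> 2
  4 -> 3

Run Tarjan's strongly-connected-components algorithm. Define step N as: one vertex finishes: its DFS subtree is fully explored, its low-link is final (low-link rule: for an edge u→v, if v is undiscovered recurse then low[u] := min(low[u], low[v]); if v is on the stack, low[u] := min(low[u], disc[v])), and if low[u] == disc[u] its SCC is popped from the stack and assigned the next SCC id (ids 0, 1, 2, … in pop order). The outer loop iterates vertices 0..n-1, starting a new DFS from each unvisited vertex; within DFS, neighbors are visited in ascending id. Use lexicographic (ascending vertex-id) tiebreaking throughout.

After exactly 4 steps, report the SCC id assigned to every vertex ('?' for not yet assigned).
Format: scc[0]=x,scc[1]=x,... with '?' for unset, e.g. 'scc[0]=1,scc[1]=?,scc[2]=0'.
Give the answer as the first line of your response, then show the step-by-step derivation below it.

scc[0]=?,scc[1]=0,scc[2]=0,scc[3]=0,scc[4]=0

step 1: low=(low[0]=0,low[1]=1,low[2]=1,low[3]=2,low[4]=?); scc=(scc[0]=?,scc[1]=?,scc[2]=?,scc[3]=?,scc[4]=?)
step 2: low=(low[0]=0,low[1]=1,low[2]=1,low[3]=1,low[4]=2); scc=(scc[0]=?,scc[1]=?,scc[2]=?,scc[3]=?,scc[4]=?)
step 3: low=(low[0]=0,low[1]=1,low[2]=1,low[3]=1,low[4]=2); scc=(scc[0]=?,scc[1]=?,scc[2]=?,scc[3]=?,scc[4]=?)
step 4: low=(low[0]=0,low[1]=1,low[2]=1,low[3]=1,low[4]=2); scc=(scc[0]=?,scc[1]=0,scc[2]=0,scc[3]=0,scc[4]=0)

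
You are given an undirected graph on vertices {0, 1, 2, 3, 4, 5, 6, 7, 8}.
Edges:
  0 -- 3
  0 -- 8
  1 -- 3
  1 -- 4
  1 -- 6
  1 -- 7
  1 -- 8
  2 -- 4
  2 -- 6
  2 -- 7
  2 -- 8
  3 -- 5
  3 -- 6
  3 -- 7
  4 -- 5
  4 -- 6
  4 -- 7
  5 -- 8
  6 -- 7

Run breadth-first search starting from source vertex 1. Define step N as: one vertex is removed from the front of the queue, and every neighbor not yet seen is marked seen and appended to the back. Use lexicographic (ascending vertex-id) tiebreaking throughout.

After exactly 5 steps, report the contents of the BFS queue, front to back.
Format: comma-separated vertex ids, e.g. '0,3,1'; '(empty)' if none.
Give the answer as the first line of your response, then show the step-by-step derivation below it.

8,0,5,2

step 1: dequeue 1; queue=[3,4,6,7,8]; order=1
step 2: dequeue 3; queue=[4,6,7,8,0,5]; order=1,3
step 3: dequeue 4; queue=[6,7,8,0,5,2]; order=1,3,4
step 4: dequeue 6; queue=[7,8,0,5,2]; order=1,3,4,6
step 5: dequeue 7; queue=[8,0,5,2]; order=1,3,4,6,7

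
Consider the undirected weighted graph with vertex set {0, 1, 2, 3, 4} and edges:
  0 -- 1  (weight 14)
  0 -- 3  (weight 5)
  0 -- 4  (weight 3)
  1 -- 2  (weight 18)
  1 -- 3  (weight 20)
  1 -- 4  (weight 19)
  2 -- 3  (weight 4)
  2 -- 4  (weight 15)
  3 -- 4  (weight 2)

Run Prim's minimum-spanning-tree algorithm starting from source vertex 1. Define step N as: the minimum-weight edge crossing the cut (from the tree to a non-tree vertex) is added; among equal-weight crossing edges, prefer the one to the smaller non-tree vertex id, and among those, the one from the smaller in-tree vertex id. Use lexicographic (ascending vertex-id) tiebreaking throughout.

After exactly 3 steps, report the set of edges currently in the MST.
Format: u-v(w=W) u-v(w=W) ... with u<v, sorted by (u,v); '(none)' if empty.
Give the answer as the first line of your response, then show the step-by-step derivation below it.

0-1(w=14) 0-4(w=3) 3-4(w=2)

step 1: add edge 0-1 (w=14); MST = {0-1(w=14)}
step 2: add edge 0-4 (w=3); MST = {0-1(w=14) 0-4(w=3)}
step 3: add edge 3-4 (w=2); MST = {0-1(w=14) 0-4(w=3) 3-4(w=2)}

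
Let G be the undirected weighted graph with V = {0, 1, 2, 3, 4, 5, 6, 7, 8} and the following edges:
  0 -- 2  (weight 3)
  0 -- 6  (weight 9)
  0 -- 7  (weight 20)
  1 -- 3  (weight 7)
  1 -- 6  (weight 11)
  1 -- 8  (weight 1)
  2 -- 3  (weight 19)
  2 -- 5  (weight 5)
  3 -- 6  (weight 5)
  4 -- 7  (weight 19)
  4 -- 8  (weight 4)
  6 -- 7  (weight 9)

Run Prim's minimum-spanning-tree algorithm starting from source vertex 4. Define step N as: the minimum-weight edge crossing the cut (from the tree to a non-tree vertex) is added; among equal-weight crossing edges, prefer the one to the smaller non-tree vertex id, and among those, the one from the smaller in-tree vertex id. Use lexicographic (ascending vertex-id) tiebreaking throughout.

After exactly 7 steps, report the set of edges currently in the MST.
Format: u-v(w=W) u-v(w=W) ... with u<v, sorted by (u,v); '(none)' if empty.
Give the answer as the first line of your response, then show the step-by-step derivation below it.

0-2(w=3) 0-6(w=9) 1-3(w=7) 1-8(w=1) 2-5(w=5) 3-6(w=5) 4-8(w=4)

step 1: add edge 4-8 (w=4); MST = {4-8(w=4)}
step 2: add edge 1-8 (w=1); MST = {1-8(w=1) 4-8(w=4)}
step 3: add edge 1-3 (w=7); MST = {1-3(w=7) 1-8(w=1) 4-8(w=4)}
step 4: add edge 3-6 (w=5); MST = {1-3(w=7) 1-8(w=1) 3-6(w=5) 4-8(w=4)}
step 5: add edge 0-6 (w=9); MST = {0-6(w=9) 1-3(w=7) 1-8(w=1) 3-6(w=5) 4-8(w=4)}
step 6: add edge 0-2 (w=3); MST = {0-2(w=3) 0-6(w=9) 1-3(w=7) 1-8(w=1) 3-6(w=5) 4-8(w=4)}
step 7: add edge 2-5 (w=5); MST = {0-2(w=3) 0-6(w=9) 1-3(w=7) 1-8(w=1) 2-5(w=5) 3-6(w=5) 4-8(w=4)}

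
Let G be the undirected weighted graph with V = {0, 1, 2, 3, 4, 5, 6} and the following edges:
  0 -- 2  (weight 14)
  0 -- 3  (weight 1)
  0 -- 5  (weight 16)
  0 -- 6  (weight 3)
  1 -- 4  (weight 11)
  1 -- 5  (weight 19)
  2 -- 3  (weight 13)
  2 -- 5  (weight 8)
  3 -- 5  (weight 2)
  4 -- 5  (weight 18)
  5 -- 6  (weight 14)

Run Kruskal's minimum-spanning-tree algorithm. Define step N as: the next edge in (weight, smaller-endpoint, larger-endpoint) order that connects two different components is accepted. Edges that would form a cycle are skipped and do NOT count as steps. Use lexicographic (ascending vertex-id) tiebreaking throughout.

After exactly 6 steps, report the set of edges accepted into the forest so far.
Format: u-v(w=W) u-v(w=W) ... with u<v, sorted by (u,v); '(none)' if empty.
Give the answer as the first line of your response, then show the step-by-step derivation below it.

0-3(w=1) 0-6(w=3) 1-4(w=11) 2-5(w=8) 3-5(w=2) 4-5(w=18)

step 1: add edge 0-3 (w=1); MST = {0-3(w=1)}
step 2: add edge 3-5 (w=2); MST = {0-3(w=1) 3-5(w=2)}
step 3: add edge 0-6 (w=3); MST = {0-3(w=1) 0-6(w=3) 3-5(w=2)}
step 4: add edge 2-5 (w=8); MST = {0-3(w=1) 0-6(w=3) 2-5(w=8) 3-5(w=2)}
step 5: add edge 1-4 (w=11); MST = {0-3(w=1) 0-6(w=3) 1-4(w=11) 2-5(w=8) 3-5(w=2)}
step 6: add edge 4-5 (w=18); MST = {0-3(w=1) 0-6(w=3) 1-4(w=11) 2-5(w=8) 3-5(w=2) 4-5(w=18)}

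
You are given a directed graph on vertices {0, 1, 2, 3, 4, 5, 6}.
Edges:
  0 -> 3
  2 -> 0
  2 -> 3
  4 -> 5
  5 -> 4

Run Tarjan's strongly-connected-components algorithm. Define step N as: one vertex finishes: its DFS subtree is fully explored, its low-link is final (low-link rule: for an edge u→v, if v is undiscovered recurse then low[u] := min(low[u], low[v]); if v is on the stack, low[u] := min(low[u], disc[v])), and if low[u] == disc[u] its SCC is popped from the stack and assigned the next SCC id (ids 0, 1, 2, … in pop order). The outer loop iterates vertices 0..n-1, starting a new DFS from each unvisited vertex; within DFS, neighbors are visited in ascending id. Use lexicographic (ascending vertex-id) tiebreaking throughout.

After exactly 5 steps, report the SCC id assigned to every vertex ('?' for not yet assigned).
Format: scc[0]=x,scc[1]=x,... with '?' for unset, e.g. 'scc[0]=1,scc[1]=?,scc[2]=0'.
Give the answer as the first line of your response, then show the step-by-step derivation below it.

scc[0]=1,scc[1]=2,scc[2]=3,scc[3]=0,scc[4]=?,scc[5]=?,scc[6]=?

step 1: low=(low[0]=0,low[1]=?,low[2]=?,low[3]=1,low[4]=?,low[5]=?,low[6]=?); scc=(scc[0]=?,scc[1]=?,scc[2]=?,scc[3]=0,scc[4]=?,scc[5]=?,scc[6]=?)
step 2: low=(low[0]=0,low[1]=?,low[2]=?,low[3]=1,low[4]=?,low[5]=?,low[6]=?); scc=(scc[0]=1,scc[1]=?,scc[2]=?,scc[3]=0,scc[4]=?,scc[5]=?,scc[6]=?)
step 3: low=(low[0]=0,low[1]=2,low[2]=?,low[3]=1,low[4]=?,low[5]=?,low[6]=?); scc=(scc[0]=1,scc[1]=2,scc[2]=?,scc[3]=0,scc[4]=?,scc[5]=?,scc[6]=?)
step 4: low=(low[0]=0,low[1]=2,low[2]=3,low[3]=1,low[4]=?,low[5]=?,low[6]=?); scc=(scc[0]=1,scc[1]=2,scc[2]=3,scc[3]=0,scc[4]=?,scc[5]=?,scc[6]=?)
step 5: low=(low[0]=0,low[1]=2,low[2]=3,low[3]=1,low[4]=4,low[5]=4,low[6]=?); scc=(scc[0]=1,scc[1]=2,scc[2]=3,scc[3]=0,scc[4]=?,scc[5]=?,scc[6]=?)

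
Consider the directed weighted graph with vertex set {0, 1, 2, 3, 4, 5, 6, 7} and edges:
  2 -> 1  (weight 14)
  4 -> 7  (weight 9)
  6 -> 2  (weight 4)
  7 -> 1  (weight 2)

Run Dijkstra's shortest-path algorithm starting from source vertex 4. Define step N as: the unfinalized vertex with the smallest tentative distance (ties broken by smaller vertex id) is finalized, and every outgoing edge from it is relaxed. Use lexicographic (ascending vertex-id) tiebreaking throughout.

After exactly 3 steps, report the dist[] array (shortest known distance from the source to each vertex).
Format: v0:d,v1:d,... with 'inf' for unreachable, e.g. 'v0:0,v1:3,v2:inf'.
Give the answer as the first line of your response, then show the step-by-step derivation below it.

v0:inf,v1:11,v2:inf,v3:inf,v4:0,v5:inf,v6:inf,v7:9

step 1: dist = v0:inf,v1:inf,v2:inf,v3:inf,v4:0,v5:inf,v6:inf,v7:9
step 2: dist = v0:inf,v1:11,v2:inf,v3:inf,v4:0,v5:inf,v6:inf,v7:9
step 3: dist = v0:inf,v1:11,v2:inf,v3:inf,v4:0,v5:inf,v6:inf,v7:9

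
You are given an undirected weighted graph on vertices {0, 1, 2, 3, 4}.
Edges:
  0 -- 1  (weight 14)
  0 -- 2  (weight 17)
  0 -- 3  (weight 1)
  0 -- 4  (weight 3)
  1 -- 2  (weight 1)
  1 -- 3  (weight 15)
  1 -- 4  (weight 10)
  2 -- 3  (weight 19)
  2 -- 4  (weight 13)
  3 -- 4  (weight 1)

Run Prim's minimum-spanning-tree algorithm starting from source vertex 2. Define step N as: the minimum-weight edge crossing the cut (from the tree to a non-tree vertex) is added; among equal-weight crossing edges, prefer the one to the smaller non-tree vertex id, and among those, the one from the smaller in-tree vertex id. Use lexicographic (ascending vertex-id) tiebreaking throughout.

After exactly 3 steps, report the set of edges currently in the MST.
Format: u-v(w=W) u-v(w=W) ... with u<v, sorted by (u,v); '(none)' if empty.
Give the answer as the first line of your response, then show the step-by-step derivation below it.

1-2(w=1) 1-4(w=10) 3-4(w=1)

step 1: add edge 1-2 (w=1); MST = {1-2(w=1)}
step 2: add edge 1-4 (w=10); MST = {1-2(w=1) 1-4(w=10)}
step 3: add edge 3-4 (w=1); MST = {1-2(w=1) 1-4(w=10) 3-4(w=1)}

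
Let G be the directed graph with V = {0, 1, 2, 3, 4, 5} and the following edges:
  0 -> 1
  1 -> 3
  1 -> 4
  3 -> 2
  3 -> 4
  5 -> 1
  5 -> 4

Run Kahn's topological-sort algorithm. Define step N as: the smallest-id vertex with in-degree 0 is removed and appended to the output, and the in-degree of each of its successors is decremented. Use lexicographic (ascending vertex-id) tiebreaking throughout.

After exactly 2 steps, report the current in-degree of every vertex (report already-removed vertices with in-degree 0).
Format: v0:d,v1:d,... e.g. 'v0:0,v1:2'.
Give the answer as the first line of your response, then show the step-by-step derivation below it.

v0:0,v1:0,v2:1,v3:1,v4:2,v5:0

step 1: output 0; order=[0]; indeg=(0,1,1,1,3,0)
step 2: output 5; order=[0,5]; indeg=(0,0,1,1,2,0)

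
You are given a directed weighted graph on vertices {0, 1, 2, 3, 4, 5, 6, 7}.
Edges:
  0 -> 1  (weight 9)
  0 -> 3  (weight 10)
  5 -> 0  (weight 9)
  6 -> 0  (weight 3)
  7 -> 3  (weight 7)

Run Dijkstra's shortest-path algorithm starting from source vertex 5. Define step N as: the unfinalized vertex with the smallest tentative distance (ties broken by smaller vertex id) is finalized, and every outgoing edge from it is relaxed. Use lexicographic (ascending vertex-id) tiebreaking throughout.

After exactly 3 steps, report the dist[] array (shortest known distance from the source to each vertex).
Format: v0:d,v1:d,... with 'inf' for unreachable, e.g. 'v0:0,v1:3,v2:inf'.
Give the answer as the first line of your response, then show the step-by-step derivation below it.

v0:9,v1:18,v2:inf,v3:19,v4:inf,v5:0,v6:inf,v7:inf

step 1: dist = v0:9,v1:inf,v2:inf,v3:inf,v4:inf,v5:0,v6:inf,v7:inf
step 2: dist = v0:9,v1:18,v2:inf,v3:19,v4:inf,v5:0,v6:inf,v7:inf
step 3: dist = v0:9,v1:18,v2:inf,v3:19,v4:inf,v5:0,v6:inf,v7:inf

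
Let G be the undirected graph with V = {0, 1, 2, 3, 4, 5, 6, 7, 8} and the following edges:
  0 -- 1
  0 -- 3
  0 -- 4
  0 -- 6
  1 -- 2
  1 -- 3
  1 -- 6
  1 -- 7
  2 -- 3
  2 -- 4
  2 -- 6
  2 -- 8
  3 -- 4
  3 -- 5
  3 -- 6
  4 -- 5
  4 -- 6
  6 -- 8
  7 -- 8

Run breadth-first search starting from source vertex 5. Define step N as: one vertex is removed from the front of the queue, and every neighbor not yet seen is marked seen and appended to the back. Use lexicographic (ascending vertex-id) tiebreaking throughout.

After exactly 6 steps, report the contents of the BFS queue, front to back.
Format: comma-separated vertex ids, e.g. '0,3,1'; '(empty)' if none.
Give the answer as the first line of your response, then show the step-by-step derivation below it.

6,7,8

step 1: dequeue 5; queue=[3,4]; order=5
step 2: dequeue 3; queue=[4,0,1,2,6]; order=5,3
step 3: dequeue 4; queue=[0,1,2,6]; order=5,3,4
step 4: dequeue 0; queue=[1,2,6]; order=5,3,4,0
step 5: dequeue 1; queue=[2,6,7]; order=5,3,4,0,1
step 6: dequeue 2; queue=[6,7,8]; order=5,3,4,0,1,2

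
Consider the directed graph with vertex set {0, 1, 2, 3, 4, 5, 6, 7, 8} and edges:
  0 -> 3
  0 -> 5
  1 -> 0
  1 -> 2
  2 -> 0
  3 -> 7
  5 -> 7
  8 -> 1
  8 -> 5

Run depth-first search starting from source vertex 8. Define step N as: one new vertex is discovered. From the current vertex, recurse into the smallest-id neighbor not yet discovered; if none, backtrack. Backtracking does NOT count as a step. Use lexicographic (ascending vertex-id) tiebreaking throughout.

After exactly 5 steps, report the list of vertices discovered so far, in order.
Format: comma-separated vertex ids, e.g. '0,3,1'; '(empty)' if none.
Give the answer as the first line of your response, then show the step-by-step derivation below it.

8,1,0,3,7

step 1: discover 8; path=8; order=8
step 2: discover 1; path=8>1; order=8,1
step 3: discover 0; path=8>1>0; order=8,1,0
step 4: discover 3; path=8>1>0>3; order=8,1,0,3
step 5: discover 7; path=8>1>0>3>7; order=8,1,0,3,7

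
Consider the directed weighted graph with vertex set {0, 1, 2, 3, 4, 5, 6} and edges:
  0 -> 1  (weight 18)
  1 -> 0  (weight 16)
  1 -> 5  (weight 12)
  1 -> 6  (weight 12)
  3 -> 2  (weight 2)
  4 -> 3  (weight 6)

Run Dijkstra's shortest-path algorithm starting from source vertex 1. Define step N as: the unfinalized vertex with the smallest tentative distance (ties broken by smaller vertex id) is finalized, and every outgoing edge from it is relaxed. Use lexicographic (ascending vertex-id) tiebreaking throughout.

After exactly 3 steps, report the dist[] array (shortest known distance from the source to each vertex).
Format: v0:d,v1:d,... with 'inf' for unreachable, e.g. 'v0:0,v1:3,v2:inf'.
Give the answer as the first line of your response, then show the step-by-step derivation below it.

v0:16,v1:0,v2:inf,v3:inf,v4:inf,v5:12,v6:12

step 1: dist = v0:16,v1:0,v2:inf,v3:inf,v4:inf,v5:12,v6:12
step 2: dist = v0:16,v1:0,v2:inf,v3:inf,v4:inf,v5:12,v6:12
step 3: dist = v0:16,v1:0,v2:inf,v3:inf,v4:inf,v5:12,v6:12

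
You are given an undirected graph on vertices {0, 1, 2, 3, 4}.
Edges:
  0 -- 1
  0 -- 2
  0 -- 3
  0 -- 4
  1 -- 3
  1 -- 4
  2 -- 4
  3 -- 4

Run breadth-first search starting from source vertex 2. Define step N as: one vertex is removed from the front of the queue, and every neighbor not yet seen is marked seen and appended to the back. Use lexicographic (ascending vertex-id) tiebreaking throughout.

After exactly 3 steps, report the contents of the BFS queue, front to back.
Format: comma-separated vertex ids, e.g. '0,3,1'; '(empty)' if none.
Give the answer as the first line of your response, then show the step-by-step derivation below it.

1,3

step 1: dequeue 2; queue=[0,4]; order=2
step 2: dequeue 0; queue=[4,1,3]; order=2,0
step 3: dequeue 4; queue=[1,3]; order=2,0,4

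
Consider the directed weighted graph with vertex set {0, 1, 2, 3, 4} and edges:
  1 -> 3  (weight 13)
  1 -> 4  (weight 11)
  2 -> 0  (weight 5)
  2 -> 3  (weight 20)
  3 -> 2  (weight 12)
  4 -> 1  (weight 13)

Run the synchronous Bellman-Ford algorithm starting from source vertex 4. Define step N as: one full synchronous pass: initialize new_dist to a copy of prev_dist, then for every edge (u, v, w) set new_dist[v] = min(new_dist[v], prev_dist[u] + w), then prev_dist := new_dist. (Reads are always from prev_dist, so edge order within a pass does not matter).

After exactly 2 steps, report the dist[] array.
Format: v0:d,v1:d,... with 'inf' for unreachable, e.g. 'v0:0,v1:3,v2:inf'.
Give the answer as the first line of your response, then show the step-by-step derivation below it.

v0:inf,v1:13,v2:inf,v3:26,v4:0

step 1: dist = v0:inf,v1:13,v2:inf,v3:inf,v4:0
step 2: dist = v0:inf,v1:13,v2:inf,v3:26,v4:0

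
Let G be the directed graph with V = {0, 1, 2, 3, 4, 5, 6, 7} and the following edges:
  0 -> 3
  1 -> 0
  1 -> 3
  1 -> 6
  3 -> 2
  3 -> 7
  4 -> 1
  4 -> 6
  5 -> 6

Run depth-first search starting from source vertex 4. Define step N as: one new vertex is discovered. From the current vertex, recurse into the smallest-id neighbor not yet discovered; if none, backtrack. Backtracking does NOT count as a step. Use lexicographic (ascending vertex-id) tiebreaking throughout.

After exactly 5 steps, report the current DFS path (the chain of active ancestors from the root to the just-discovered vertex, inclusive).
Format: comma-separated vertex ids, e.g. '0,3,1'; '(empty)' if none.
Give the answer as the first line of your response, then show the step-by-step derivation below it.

4,1,0,3,2

step 1: discover 4; path=4; order=4
step 2: discover 1; path=4>1; order=4,1
step 3: discover 0; path=4>1>0; order=4,1,0
step 4: discover 3; path=4>1>0>3; order=4,1,0,3
step 5: discover 2; path=4>1>0>3>2; order=4,1,0,3,2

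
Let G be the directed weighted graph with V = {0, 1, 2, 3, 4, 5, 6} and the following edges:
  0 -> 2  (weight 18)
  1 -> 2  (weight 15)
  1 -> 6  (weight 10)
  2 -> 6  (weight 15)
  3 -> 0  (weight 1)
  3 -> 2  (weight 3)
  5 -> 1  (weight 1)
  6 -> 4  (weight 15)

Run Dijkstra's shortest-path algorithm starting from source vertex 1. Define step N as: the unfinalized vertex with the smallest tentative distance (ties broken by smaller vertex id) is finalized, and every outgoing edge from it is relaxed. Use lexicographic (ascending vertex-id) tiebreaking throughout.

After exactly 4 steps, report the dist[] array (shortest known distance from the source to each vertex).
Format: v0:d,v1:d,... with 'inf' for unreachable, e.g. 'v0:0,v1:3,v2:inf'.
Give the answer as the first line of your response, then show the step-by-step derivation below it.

v0:inf,v1:0,v2:15,v3:inf,v4:25,v5:inf,v6:10

step 1: dist = v0:inf,v1:0,v2:15,v3:inf,v4:inf,v5:inf,v6:10
step 2: dist = v0:inf,v1:0,v2:15,v3:inf,v4:25,v5:inf,v6:10
step 3: dist = v0:inf,v1:0,v2:15,v3:inf,v4:25,v5:inf,v6:10
step 4: dist = v0:inf,v1:0,v2:15,v3:inf,v4:25,v5:inf,v6:10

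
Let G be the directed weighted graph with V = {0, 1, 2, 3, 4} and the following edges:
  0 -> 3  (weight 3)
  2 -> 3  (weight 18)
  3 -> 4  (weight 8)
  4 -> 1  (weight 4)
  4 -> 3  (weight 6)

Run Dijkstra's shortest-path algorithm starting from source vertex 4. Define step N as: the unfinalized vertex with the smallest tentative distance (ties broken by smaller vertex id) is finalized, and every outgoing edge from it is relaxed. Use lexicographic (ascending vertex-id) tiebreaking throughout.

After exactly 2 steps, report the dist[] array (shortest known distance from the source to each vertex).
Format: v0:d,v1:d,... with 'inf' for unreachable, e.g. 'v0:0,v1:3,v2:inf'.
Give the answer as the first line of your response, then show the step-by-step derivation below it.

v0:inf,v1:4,v2:inf,v3:6,v4:0

step 1: dist = v0:inf,v1:4,v2:inf,v3:6,v4:0
step 2: dist = v0:inf,v1:4,v2:inf,v3:6,v4:0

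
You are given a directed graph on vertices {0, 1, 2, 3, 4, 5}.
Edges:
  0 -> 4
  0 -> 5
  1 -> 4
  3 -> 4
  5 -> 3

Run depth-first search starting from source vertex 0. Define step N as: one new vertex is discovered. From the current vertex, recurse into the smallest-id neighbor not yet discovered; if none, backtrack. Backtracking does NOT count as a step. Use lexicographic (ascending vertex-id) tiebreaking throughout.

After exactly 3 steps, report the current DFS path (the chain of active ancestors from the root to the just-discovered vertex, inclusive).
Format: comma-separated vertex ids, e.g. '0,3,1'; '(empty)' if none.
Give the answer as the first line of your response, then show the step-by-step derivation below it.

0,5

step 1: discover 0; path=0; order=0
step 2: discover 4; path=0>4; order=0,4
step 3: discover 5; path=0>5; order=0,4,5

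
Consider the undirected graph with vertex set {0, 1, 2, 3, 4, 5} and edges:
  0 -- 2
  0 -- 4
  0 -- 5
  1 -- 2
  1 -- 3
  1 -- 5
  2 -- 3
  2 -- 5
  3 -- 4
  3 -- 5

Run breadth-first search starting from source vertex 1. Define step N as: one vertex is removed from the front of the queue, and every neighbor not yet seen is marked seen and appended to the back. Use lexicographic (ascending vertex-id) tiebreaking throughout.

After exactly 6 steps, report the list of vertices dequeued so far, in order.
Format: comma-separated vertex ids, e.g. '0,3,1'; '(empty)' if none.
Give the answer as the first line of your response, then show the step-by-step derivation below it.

1,2,3,5,0,4

step 1: dequeue 1; queue=[2,3,5]; order=1
step 2: dequeue 2; queue=[3,5,0]; order=1,2
step 3: dequeue 3; queue=[5,0,4]; order=1,2,3
step 4: dequeue 5; queue=[0,4]; order=1,2,3,5
step 5: dequeue 0; queue=[4]; order=1,2,3,5,0
step 6: dequeue 4; queue=[(empty)]; order=1,2,3,5,0,4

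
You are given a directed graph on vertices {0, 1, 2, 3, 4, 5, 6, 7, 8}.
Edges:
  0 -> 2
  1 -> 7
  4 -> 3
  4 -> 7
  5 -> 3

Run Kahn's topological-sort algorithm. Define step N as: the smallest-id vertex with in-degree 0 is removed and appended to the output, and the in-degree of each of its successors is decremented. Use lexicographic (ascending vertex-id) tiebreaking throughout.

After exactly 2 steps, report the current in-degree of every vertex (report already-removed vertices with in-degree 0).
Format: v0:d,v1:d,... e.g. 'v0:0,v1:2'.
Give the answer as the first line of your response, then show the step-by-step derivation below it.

v0:0,v1:0,v2:0,v3:2,v4:0,v5:0,v6:0,v7:1,v8:0

step 1: output 0; order=[0]; indeg=(0,0,0,2,0,0,0,2,0)
step 2: output 1; order=[0,1]; indeg=(0,0,0,2,0,0,0,1,0)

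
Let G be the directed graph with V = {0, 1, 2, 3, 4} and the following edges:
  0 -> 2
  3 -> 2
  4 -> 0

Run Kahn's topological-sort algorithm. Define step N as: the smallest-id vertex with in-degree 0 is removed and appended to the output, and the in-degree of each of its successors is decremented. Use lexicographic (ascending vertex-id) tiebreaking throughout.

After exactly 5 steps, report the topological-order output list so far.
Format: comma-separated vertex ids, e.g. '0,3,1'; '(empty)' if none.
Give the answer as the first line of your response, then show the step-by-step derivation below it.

1,3,4,0,2

step 1: output 1; order=[1]; indeg=(1,0,2,0,0)
step 2: output 3; order=[1,3]; indeg=(1,0,1,0,0)
step 3: output 4; order=[1,3,4]; indeg=(0,0,1,0,0)
step 4: output 0; order=[1,3,4,0]; indeg=(0,0,0,0,0)
step 5: output 2; order=[1,3,4,0,2]; indeg=(0,0,0,0,0)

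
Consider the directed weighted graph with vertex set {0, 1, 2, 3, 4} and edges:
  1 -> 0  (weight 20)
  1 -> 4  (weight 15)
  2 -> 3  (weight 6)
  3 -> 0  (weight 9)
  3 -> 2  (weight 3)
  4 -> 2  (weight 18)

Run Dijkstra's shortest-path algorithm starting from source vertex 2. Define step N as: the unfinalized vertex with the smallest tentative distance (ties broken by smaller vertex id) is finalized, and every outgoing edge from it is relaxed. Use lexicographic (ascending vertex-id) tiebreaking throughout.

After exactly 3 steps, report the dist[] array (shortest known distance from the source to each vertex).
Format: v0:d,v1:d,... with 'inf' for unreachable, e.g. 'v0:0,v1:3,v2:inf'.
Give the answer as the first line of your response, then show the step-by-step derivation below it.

v0:15,v1:inf,v2:0,v3:6,v4:inf

step 1: dist = v0:inf,v1:inf,v2:0,v3:6,v4:inf
step 2: dist = v0:15,v1:inf,v2:0,v3:6,v4:inf
step 3: dist = v0:15,v1:inf,v2:0,v3:6,v4:inf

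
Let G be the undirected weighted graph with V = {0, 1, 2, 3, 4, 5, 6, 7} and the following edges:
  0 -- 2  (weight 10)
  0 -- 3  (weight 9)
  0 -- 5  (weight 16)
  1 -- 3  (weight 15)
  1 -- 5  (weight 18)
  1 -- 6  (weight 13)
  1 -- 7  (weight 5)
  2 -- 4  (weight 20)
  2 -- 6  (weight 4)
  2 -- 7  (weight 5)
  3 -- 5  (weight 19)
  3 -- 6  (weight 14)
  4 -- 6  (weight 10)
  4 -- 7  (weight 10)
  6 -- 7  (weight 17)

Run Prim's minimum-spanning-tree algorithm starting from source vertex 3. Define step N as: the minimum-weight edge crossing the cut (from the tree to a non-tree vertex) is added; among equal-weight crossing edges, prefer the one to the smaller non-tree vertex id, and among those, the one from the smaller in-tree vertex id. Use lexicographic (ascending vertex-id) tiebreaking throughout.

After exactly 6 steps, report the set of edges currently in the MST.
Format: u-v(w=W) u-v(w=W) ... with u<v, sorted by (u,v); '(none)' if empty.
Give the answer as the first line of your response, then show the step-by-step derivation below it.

0-2(w=10) 0-3(w=9) 1-7(w=5) 2-6(w=4) 2-7(w=5) 4-6(w=10)

step 1: add edge 0-3 (w=9); MST = {0-3(w=9)}
step 2: add edge 0-2 (w=10); MST = {0-2(w=10) 0-3(w=9)}
step 3: add edge 2-6 (w=4); MST = {0-2(w=10) 0-3(w=9) 2-6(w=4)}
step 4: add edge 2-7 (w=5); MST = {0-2(w=10) 0-3(w=9) 2-6(w=4) 2-7(w=5)}
step 5: add edge 1-7 (w=5); MST = {0-2(w=10) 0-3(w=9) 1-7(w=5) 2-6(w=4) 2-7(w=5)}
step 6: add edge 4-6 (w=10); MST = {0-2(w=10) 0-3(w=9) 1-7(w=5) 2-6(w=4) 2-7(w=5) 4-6(w=10)}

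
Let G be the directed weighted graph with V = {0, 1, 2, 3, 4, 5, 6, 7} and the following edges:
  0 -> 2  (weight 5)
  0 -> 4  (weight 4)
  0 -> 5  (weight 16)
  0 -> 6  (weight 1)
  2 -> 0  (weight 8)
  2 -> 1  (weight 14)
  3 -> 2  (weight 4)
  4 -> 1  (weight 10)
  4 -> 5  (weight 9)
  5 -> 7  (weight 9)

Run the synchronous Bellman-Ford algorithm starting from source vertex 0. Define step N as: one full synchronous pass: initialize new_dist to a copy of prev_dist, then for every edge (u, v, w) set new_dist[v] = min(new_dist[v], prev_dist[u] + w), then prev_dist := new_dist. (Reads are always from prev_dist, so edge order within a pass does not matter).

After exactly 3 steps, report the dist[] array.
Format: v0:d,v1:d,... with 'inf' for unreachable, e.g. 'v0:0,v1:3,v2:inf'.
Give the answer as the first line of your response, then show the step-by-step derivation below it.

v0:0,v1:14,v2:5,v3:inf,v4:4,v5:13,v6:1,v7:22

step 1: dist = v0:0,v1:inf,v2:5,v3:inf,v4:4,v5:16,v6:1,v7:inf
step 2: dist = v0:0,v1:14,v2:5,v3:inf,v4:4,v5:13,v6:1,v7:25
step 3: dist = v0:0,v1:14,v2:5,v3:inf,v4:4,v5:13,v6:1,v7:22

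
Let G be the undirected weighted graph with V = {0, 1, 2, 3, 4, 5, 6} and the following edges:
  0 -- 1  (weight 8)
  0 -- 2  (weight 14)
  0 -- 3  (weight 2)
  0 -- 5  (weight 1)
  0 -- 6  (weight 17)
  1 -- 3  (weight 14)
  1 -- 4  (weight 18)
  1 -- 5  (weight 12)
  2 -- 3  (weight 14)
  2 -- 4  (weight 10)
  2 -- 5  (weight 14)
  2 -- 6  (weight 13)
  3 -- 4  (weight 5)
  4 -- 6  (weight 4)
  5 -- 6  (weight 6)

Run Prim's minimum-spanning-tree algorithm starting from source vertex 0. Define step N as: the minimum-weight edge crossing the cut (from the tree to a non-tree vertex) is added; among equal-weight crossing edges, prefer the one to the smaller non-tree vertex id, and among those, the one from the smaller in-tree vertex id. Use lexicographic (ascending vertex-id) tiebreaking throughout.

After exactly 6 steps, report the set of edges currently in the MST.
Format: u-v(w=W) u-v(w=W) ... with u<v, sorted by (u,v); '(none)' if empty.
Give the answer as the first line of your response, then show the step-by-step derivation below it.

0-1(w=8) 0-3(w=2) 0-5(w=1) 2-4(w=10) 3-4(w=5) 4-6(w=4)

step 1: add edge 0-5 (w=1); MST = {0-5(w=1)}
step 2: add edge 0-3 (w=2); MST = {0-3(w=2) 0-5(w=1)}
step 3: add edge 3-4 (w=5); MST = {0-3(w=2) 0-5(w=1) 3-4(w=5)}
step 4: add edge 4-6 (w=4); MST = {0-3(w=2) 0-5(w=1) 3-4(w=5) 4-6(w=4)}
step 5: add edge 0-1 (w=8); MST = {0-1(w=8) 0-3(w=2) 0-5(w=1) 3-4(w=5) 4-6(w=4)}
step 6: add edge 2-4 (w=10); MST = {0-1(w=8) 0-3(w=2) 0-5(w=1) 2-4(w=10) 3-4(w=5) 4-6(w=4)}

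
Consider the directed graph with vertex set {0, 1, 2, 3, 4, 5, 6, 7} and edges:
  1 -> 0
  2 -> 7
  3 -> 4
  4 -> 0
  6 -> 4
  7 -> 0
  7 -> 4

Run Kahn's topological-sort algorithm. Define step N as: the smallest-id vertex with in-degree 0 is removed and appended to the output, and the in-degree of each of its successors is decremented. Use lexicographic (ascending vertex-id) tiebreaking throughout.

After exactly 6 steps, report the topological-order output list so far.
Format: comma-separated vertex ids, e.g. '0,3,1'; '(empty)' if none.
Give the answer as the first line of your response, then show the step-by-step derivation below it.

1,2,3,5,6,7

step 1: output 1; order=[1]; indeg=(2,0,0,0,3,0,0,1)
step 2: output 2; order=[1,2]; indeg=(2,0,0,0,3,0,0,0)
step 3: output 3; order=[1,2,3]; indeg=(2,0,0,0,2,0,0,0)
step 4: output 5; order=[1,2,3,5]; indeg=(2,0,0,0,2,0,0,0)
step 5: output 6; order=[1,2,3,5,6]; indeg=(2,0,0,0,1,0,0,0)
step 6: output 7; order=[1,2,3,5,6,7]; indeg=(1,0,0,0,0,0,0,0)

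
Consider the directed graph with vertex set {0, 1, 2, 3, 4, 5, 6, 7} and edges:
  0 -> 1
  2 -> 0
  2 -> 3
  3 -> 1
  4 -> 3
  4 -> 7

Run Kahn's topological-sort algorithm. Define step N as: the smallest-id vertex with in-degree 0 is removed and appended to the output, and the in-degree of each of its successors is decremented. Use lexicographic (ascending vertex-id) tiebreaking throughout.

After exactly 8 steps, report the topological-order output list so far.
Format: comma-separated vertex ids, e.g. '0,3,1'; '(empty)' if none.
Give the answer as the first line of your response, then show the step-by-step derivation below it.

2,0,4,3,1,5,6,7

step 1: output 2; order=[2]; indeg=(0,2,0,1,0,0,0,1)
step 2: output 0; order=[2,0]; indeg=(0,1,0,1,0,0,0,1)
step 3: output 4; order=[2,0,4]; indeg=(0,1,0,0,0,0,0,0)
step 4: output 3; order=[2,0,4,3]; indeg=(0,0,0,0,0,0,0,0)
step 5: output 1; order=[2,0,4,3,1]; indeg=(0,0,0,0,0,0,0,0)
step 6: output 5; order=[2,0,4,3,1,5]; indeg=(0,0,0,0,0,0,0,0)
step 7: output 6; order=[2,0,4,3,1,5,6]; indeg=(0,0,0,0,0,0,0,0)
step 8: output 7; order=[2,0,4,3,1,5,6,7]; indeg=(0,0,0,0,0,0,0,0)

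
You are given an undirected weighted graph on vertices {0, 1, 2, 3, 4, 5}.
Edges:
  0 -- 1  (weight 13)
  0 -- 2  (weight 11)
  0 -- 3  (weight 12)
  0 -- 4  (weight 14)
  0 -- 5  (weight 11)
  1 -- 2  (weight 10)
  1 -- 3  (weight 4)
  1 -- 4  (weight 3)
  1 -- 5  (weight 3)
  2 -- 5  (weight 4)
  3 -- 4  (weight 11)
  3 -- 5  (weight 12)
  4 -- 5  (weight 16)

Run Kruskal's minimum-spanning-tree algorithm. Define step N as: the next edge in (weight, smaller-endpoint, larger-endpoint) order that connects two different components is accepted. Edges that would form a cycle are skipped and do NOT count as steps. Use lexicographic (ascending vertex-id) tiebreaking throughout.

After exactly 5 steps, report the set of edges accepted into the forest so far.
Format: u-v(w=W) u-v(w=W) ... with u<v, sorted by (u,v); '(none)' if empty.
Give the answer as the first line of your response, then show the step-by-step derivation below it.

0-2(w=11) 1-3(w=4) 1-4(w=3) 1-5(w=3) 2-5(w=4)

step 1: add edge 1-4 (w=3); MST = {1-4(w=3)}
step 2: add edge 1-5 (w=3); MST = {1-4(w=3) 1-5(w=3)}
step 3: add edge 1-3 (w=4); MST = {1-3(w=4) 1-4(w=3) 1-5(w=3)}
step 4: add edge 2-5 (w=4); MST = {1-3(w=4) 1-4(w=3) 1-5(w=3) 2-5(w=4)}
step 5: add edge 0-2 (w=11); MST = {0-2(w=11) 1-3(w=4) 1-4(w=3) 1-5(w=3) 2-5(w=4)}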